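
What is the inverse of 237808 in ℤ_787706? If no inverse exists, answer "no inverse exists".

Euclidean algorithm on 787706, 237808:
787706 = 3×237808 + 74282
237808 = 3×74282 + 14962
74282 = 4×14962 + 14434
14962 = 1×14434 + 528
14434 = 27×528 + 178
528 = 2×178 + 172
178 = 1×172 + 6
172 = 28×6 + 4
6 = 1×4 + 2
4 = 2×2 + 0
gcd(237808, 787706) = 2 ≠ 1, so 237808 has no multiplicative inverse modulo 787706.

no inverse exists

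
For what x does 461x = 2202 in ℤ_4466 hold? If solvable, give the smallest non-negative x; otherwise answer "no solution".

2572

First find gcd(461, 4466):
4466 = 9×461 + 317
461 = 1×317 + 144
317 = 2×144 + 29
144 = 4×29 + 28
29 = 1×28 + 1
28 = 28×1 + 0
gcd = 1, so a unique solution mod 4466 exists.
Back-substitute for the Bézout coefficients:
1 = 29 − 28
1 = −144 + 5·29
1 = 5·317 − 11·144
1 = −11·461 + 16·317
1 = 16·4466 − 155·461
So 461·(-155) ≡ 1 (mod 4466), giving 461⁻¹ ≡ 4311.
x ≡ 461⁻¹·2202 ≡ 4311·2202 ≡ 2572 (mod 4466).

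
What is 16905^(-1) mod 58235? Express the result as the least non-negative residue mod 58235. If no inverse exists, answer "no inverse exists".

no inverse exists

Compute gcd(16905, 58235):
58235 = 3*16905 + 7520
16905 = 2*7520 + 1865
7520 = 4*1865 + 60
1865 = 31*60 + 5
60 = 12*5 + 0
The gcd is 5, not 1, hence no inverse exists.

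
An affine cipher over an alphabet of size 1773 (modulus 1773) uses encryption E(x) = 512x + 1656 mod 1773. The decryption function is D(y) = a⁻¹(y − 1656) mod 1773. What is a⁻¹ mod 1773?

980

Apply the Euclidean algorithm to 1773 and 512:
1773 = 3*512 + 237
512 = 2*237 + 38
237 = 6*38 + 9
38 = 4*9 + 2
9 = 4*2 + 1
2 = 2*1 + 0
The gcd is 1. Working backward:
1 = 9 − 4·2
1 = −4·38 + 17·9
1 = 17·237 − 106·38
1 = −106·512 + 229·237
1 = 229·1773 − 793·512
Hence 512⁻¹ ≡ -793 ≡ 980 (mod 1773).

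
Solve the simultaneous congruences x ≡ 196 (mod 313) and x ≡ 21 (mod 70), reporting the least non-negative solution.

11151

Write x = 196 + 313·k. Then 313·k ≡ 21 − 196 ≡ 35 (mod 70).
Need 313⁻¹ mod 70. Extended Euclid on (70, 33):
70 = 2×33 + 4
33 = 8×4 + 1
4 = 4×1 + 0
Back-substitute:
1 = 33 − 8·4
1 = −8·70 + 17·33
313⁻¹ ≡ 17 (mod 70), so k ≡ 17·35 ≡ 35 (mod 70).
x = 196 + 313·35 = 11151.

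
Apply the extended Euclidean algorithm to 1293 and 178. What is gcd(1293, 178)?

1

Euclidean algorithm:
1293 = 7×178 + 47
178 = 3×47 + 37
47 = 1×37 + 10
37 = 3×10 + 7
10 = 1×7 + 3
7 = 2×3 + 1
3 = 3×1 + 0
gcd(1293, 178) = 1.
Express as a combination:
1 = 7 − 2·3
1 = −2·10 + 3·7
1 = 3·37 − 11·10
1 = −11·47 + 14·37
1 = 14·178 − 53·47
1 = −53·1293 + 385·178
So 1 = (-53)·1293 + (385)·178.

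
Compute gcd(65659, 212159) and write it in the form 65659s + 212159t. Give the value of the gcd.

Repeated division:
212159 = 3*65659 + 15182
65659 = 4*15182 + 4931
15182 = 3*4931 + 389
4931 = 12*389 + 263
389 = 1*263 + 126
263 = 2*126 + 11
126 = 11*11 + 5
11 = 2*5 + 1
5 = 5*1 + 0
gcd(65659, 212159) = 1.
Express as a combination:
1 = 11 − 2·5
1 = −2·126 + 23·11
1 = 23·263 − 48·126
1 = −48·389 + 71·263
1 = 71·4931 − 900·389
1 = −900·15182 + 2771·4931
1 = 2771·65659 − 11984·15182
1 = −11984·212159 + 38723·65659
So 1 = (-11984)·212159 + (38723)·65659.

1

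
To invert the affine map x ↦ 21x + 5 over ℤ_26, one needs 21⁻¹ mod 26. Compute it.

5

Run Euclid on (26, 21):
26 = 1·21 + 5
21 = 4·5 + 1
5 = 5·1 + 0
gcd = 1, so the inverse exists. Back-substitute:
1 = 21 − 4·5
1 = −4·26 + 5·21
So 21·5 ≡ 1 (mod 26).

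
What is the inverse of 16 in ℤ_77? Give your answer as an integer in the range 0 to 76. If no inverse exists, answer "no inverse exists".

53

Run Euclid on (77, 16):
77 = 4×16 + 13
16 = 1×13 + 3
13 = 4×3 + 1
3 = 3×1 + 0
The gcd is 1. Working backward:
1 = 13 − 4·3
1 = −4·16 + 5·13
1 = 5·77 − 24·16
So 16·(-24) ≡ 1 (mod 77), and -24 ≡ 53 (mod 77).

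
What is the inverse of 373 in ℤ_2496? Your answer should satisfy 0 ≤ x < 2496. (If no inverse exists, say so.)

gcd(2496, 373) by repeated division:
2496 = 6×373 + 258
373 = 1×258 + 115
258 = 2×115 + 28
115 = 4×28 + 3
28 = 9×3 + 1
3 = 3×1 + 0
gcd = 1, so the inverse exists. Back-substitute:
1 = 28 − 9·3
1 = −9·115 + 37·28
1 = 37·258 − 83·115
1 = −83·373 + 120·258
1 = 120·2496 − 803·373
Thus 373·(-803) ≡ 1 (mod 2496); reducing, -803 mod 2496 = 1693.

1693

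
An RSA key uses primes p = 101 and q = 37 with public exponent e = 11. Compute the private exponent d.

φ(n) = (p−1)(q−1) = 100·36 = 3600.
Need d with 11·d ≡ 1 (mod 3600). Apply the extended Euclidean algorithm:
3600 = 327·11 + 3
11 = 3·3 + 2
3 = 1·2 + 1
2 = 2·1 + 0
Back-substitute:
1 = 3 − 2
1 = −11 + 4·3
1 = 4·3600 − 1309·11
So 11·(-1309) ≡ 1 (mod 3600), hence d ≡ -1309 ≡ 2291 (mod 3600).

2291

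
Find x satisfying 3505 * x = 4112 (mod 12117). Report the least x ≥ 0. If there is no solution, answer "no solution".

6134

First find gcd(3505, 12117):
12117 = 3*3505 + 1602
3505 = 2*1602 + 301
1602 = 5*301 + 97
301 = 3*97 + 10
97 = 9*10 + 7
10 = 1*7 + 3
7 = 2*3 + 1
3 = 3*1 + 0
gcd = 1, so a unique solution mod 12117 exists.
Back-substitute for the Bézout coefficients:
1 = 7 − 2·3
1 = −2·10 + 3·7
1 = 3·97 − 29·10
1 = −29·301 + 90·97
1 = 90·1602 − 479·301
1 = −479·3505 + 1048·1602
1 = 1048·12117 − 3623·3505
So 3505·(-3623) ≡ 1 (mod 12117), giving 3505⁻¹ ≡ 8494.
x ≡ 3505⁻¹·4112 ≡ 8494·4112 ≡ 6134 (mod 12117).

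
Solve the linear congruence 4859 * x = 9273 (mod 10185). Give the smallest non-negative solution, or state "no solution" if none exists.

First find gcd(4859, 10185):
10185 = 2*4859 + 467
4859 = 10*467 + 189
467 = 2*189 + 89
189 = 2*89 + 11
89 = 8*11 + 1
11 = 11*1 + 0
gcd = 1, so a unique solution mod 10185 exists.
Back-substitute for the Bézout coefficients:
1 = 89 − 8·11
1 = −8·189 + 17·89
1 = 17·467 − 42·189
1 = −42·4859 + 437·467
1 = 437·10185 − 916·4859
So 4859·(-916) ≡ 1 (mod 10185), giving 4859⁻¹ ≡ 9269.
x ≡ 4859⁻¹·9273 ≡ 9269·9273 ≡ 222 (mod 10185).

222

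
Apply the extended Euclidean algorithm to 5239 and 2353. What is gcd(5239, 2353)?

13

Repeated division:
5239 = 2×2353 + 533
2353 = 4×533 + 221
533 = 2×221 + 91
221 = 2×91 + 39
91 = 2×39 + 13
39 = 3×13 + 0
gcd(5239, 2353) = 13.
Working backward:
13 = 91 − 2·39
13 = −2·221 + 5·91
13 = 5·533 − 12·221
13 = −12·2353 + 53·533
13 = 53·5239 − 118·2353
So 13 = (53)·5239 + (-118)·2353.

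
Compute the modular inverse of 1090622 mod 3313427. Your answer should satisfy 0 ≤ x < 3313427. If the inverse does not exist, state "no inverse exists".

no inverse exists

Compute gcd(1090622, 3313427):
3313427 = 3*1090622 + 41561
1090622 = 26*41561 + 10036
41561 = 4*10036 + 1417
10036 = 7*1417 + 117
1417 = 12*117 + 13
117 = 9*13 + 0
The gcd is 13, not 1, hence no inverse exists.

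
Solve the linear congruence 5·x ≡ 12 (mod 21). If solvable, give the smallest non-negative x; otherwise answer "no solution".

First find gcd(5, 21):
21 = 4*5 + 1
5 = 5*1 + 0
gcd = 1, so a unique solution mod 21 exists.
Back-substitute for the Bézout coefficients:
1 = 21 − 4·5
So 5·(-4) ≡ 1 (mod 21), giving 5⁻¹ ≡ 17.
x ≡ 5⁻¹·12 ≡ 17·12 ≡ 15 (mod 21).

15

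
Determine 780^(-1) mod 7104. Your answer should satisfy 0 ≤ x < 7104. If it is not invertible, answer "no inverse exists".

no inverse exists

Euclidean algorithm on 7104, 780:
7104 = 9×780 + 84
780 = 9×84 + 24
84 = 3×24 + 12
24 = 2×12 + 0
Since gcd = 12 > 1, 780 is not a unit mod 7104.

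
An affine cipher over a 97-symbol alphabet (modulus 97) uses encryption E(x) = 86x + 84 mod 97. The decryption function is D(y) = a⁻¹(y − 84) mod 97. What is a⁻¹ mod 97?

gcd(97, 86) by repeated division:
97 = 1×86 + 11
86 = 7×11 + 9
11 = 1×9 + 2
9 = 4×2 + 1
2 = 2×1 + 0
gcd = 1, so the inverse exists. Back-substitute:
1 = 9 − 4·2
1 = −4·11 + 5·9
1 = 5·86 − 39·11
1 = −39·97 + 44·86
So 86·44 ≡ 1 (mod 97).

44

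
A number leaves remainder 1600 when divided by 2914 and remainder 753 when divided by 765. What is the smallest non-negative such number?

Write x = 1600 + 2914·k. Then 2914·k ≡ 753 − 1600 ≡ 683 (mod 765).
Need 2914⁻¹ mod 765. Extended Euclid on (765, 619):
765 = 1*619 + 146
619 = 4*146 + 35
146 = 4*35 + 6
35 = 5*6 + 5
6 = 1*5 + 1
5 = 5*1 + 0
Back-substitute:
1 = 6 − 5
1 = −35 + 6·6
1 = 6·146 − 25·35
1 = −25·619 + 106·146
1 = 106·765 − 131·619
2914⁻¹ ≡ 634 (mod 765), so k ≡ 634·683 ≡ 32 (mod 765).
x = 1600 + 2914·32 = 94848.

94848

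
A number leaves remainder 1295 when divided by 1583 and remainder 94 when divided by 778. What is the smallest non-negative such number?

Write x = 1295 + 1583·k. Then 1583·k ≡ 94 − 1295 ≡ 355 (mod 778).
Need 1583⁻¹ mod 778. Extended Euclid on (778, 27):
778 = 28*27 + 22
27 = 1*22 + 5
22 = 4*5 + 2
5 = 2*2 + 1
2 = 2*1 + 0
Back-substitute:
1 = 5 − 2·2
1 = −2·22 + 9·5
1 = 9·27 − 11·22
1 = −11·778 + 317·27
1583⁻¹ ≡ 317 (mod 778), so k ≡ 317·355 ≡ 503 (mod 778).
x = 1295 + 1583·503 = 797544.

797544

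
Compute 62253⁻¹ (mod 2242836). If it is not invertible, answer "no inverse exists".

Euclidean algorithm on 2242836, 62253:
2242836 = 36*62253 + 1728
62253 = 36*1728 + 45
1728 = 38*45 + 18
45 = 2*18 + 9
18 = 2*9 + 0
The gcd is 9, not 1, hence no inverse exists.

no inverse exists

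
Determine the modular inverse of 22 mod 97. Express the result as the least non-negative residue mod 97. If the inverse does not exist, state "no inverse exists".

Apply the Euclidean algorithm to 97 and 22:
97 = 4·22 + 9
22 = 2·9 + 4
9 = 2·4 + 1
4 = 4·1 + 0
gcd = 1, so the inverse exists. Back-substitute:
1 = 9 − 2·4
1 = −2·22 + 5·9
1 = 5·97 − 22·22
Hence 22⁻¹ ≡ -22 ≡ 75 (mod 97).

75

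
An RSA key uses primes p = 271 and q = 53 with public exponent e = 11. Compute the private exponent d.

φ(n) = (p−1)(q−1) = 270·52 = 14040.
Need d with 11·d ≡ 1 (mod 14040). Apply the extended Euclidean algorithm:
14040 = 1276·11 + 4
11 = 2·4 + 3
4 = 1·3 + 1
3 = 3·1 + 0
Back-substitute:
1 = 4 − 3
1 = −11 + 3·4
1 = 3·14040 − 3829·11
So 11·(-3829) ≡ 1 (mod 14040), hence d ≡ -3829 ≡ 10211 (mod 14040).

10211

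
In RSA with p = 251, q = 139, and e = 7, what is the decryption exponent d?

24643

φ(n) = (p−1)(q−1) = 250·138 = 34500.
Need d with 7·d ≡ 1 (mod 34500). Apply the extended Euclidean algorithm:
34500 = 4928×7 + 4
7 = 1×4 + 3
4 = 1×3 + 1
3 = 3×1 + 0
Back-substitute:
1 = 4 − 3
1 = −7 + 2·4
1 = 2·34500 − 9857·7
So 7·(-9857) ≡ 1 (mod 34500), hence d ≡ -9857 ≡ 24643 (mod 34500).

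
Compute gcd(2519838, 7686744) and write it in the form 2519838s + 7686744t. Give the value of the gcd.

6

Apply Euclid's algorithm to 7686744 and 2519838:
7686744 = 3×2519838 + 127230
2519838 = 19×127230 + 102468
127230 = 1×102468 + 24762
102468 = 4×24762 + 3420
24762 = 7×3420 + 822
3420 = 4×822 + 132
822 = 6×132 + 30
132 = 4×30 + 12
30 = 2×12 + 6
12 = 2×6 + 0
gcd(2519838, 7686744) = 6.
Express as a combination:
6 = 30 − 2·12
6 = −2·132 + 9·30
6 = 9·822 − 56·132
6 = −56·3420 + 233·822
6 = 233·24762 − 1687·3420
6 = −1687·102468 + 6981·24762
6 = 6981·127230 − 8668·102468
6 = −8668·2519838 + 171673·127230
6 = 171673·7686744 − 523687·2519838
So 6 = (171673)·7686744 + (-523687)·2519838.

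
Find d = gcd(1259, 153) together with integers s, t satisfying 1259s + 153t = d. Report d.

Apply Euclid's algorithm to 1259 and 153:
1259 = 8×153 + 35
153 = 4×35 + 13
35 = 2×13 + 9
13 = 1×9 + 4
9 = 2×4 + 1
4 = 4×1 + 0
gcd(1259, 153) = 1.
Working backward:
1 = 9 − 2·4
1 = −2·13 + 3·9
1 = 3·35 − 8·13
1 = −8·153 + 35·35
1 = 35·1259 − 288·153
So 1 = (35)·1259 + (-288)·153.

1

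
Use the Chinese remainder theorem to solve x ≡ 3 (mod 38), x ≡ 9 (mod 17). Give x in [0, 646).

383

Write x = 3 + 38·k. Then 38·k ≡ 9 − 3 ≡ 6 (mod 17).
Need 38⁻¹ mod 17. Extended Euclid on (17, 4):
17 = 4×4 + 1
4 = 4×1 + 0
Back-substitute:
1 = 17 − 4·4
38⁻¹ ≡ 13 (mod 17), so k ≡ 13·6 ≡ 10 (mod 17).
x = 3 + 38·10 = 383.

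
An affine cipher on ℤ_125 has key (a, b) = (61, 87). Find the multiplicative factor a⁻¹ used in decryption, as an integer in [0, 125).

41

gcd(125, 61) by repeated division:
125 = 2×61 + 3
61 = 20×3 + 1
3 = 3×1 + 0
The gcd is 1. Working backward:
1 = 61 − 20·3
1 = −20·125 + 41·61
So 61·41 ≡ 1 (mod 125).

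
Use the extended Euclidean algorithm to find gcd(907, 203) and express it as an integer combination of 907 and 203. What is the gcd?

Repeated division:
907 = 4×203 + 95
203 = 2×95 + 13
95 = 7×13 + 4
13 = 3×4 + 1
4 = 4×1 + 0
gcd(907, 203) = 1.
Back-substituting:
1 = 13 − 3·4
1 = −3·95 + 22·13
1 = 22·203 − 47·95
1 = −47·907 + 210·203
So 1 = (-47)·907 + (210)·203.

1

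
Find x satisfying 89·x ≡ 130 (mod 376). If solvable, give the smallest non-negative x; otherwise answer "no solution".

First find gcd(89, 376):
376 = 4·89 + 20
89 = 4·20 + 9
20 = 2·9 + 2
9 = 4·2 + 1
2 = 2·1 + 0
gcd = 1, so a unique solution mod 376 exists.
Back-substitute for the Bézout coefficients:
1 = 9 − 4·2
1 = −4·20 + 9·9
1 = 9·89 − 40·20
1 = −40·376 + 169·89
So 89·(169) ≡ 1 (mod 376), giving 89⁻¹ ≡ 169.
x ≡ 89⁻¹·130 ≡ 169·130 ≡ 162 (mod 376).

162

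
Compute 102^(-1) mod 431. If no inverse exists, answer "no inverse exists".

Run Euclid on (431, 102):
431 = 4×102 + 23
102 = 4×23 + 10
23 = 2×10 + 3
10 = 3×3 + 1
3 = 3×1 + 0
Since gcd(102, 431) = 1, back-substitute to write 1 as a combination:
1 = 10 − 3·3
1 = −3·23 + 7·10
1 = 7·102 − 31·23
1 = −31·431 + 131·102
So 102·131 ≡ 1 (mod 431).

131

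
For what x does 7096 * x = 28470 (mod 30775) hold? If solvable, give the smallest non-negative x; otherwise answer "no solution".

First find gcd(7096, 30775):
30775 = 4×7096 + 2391
7096 = 2×2391 + 2314
2391 = 1×2314 + 77
2314 = 30×77 + 4
77 = 19×4 + 1
4 = 4×1 + 0
gcd = 1, so a unique solution mod 30775 exists.
Back-substitute for the Bézout coefficients:
1 = 77 − 19·4
1 = −19·2314 + 571·77
1 = 571·2391 − 590·2314
1 = −590·7096 + 1751·2391
1 = 1751·30775 − 7594·7096
So 7096·(-7594) ≡ 1 (mod 30775), giving 7096⁻¹ ≡ 23181.
x ≡ 7096⁻¹·28470 ≡ 23181·28470 ≡ 23970 (mod 30775).

23970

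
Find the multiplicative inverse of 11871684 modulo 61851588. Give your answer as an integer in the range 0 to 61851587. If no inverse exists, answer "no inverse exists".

no inverse exists

Euclidean algorithm on 61851588, 11871684:
61851588 = 5·11871684 + 2493168
11871684 = 4·2493168 + 1899012
2493168 = 1·1899012 + 594156
1899012 = 3·594156 + 116544
594156 = 5·116544 + 11436
116544 = 10·11436 + 2184
11436 = 5·2184 + 516
2184 = 4·516 + 120
516 = 4·120 + 36
120 = 3·36 + 12
36 = 3·12 + 0
gcd(11871684, 61851588) = 12 ≠ 1, so 11871684 has no multiplicative inverse modulo 61851588.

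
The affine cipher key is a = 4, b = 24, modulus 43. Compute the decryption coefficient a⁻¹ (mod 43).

Extended Euclidean algorithm:
43 = 10·4 + 3
4 = 1·3 + 1
3 = 3·1 + 0
Since gcd(4, 43) = 1, back-substitute to write 1 as a combination:
1 = 4 − 3
1 = −43 + 11·4
So 4·11 ≡ 1 (mod 43).

11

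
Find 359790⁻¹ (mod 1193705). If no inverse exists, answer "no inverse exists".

Compute gcd(359790, 1193705):
1193705 = 3×359790 + 114335
359790 = 3×114335 + 16785
114335 = 6×16785 + 13625
16785 = 1×13625 + 3160
13625 = 4×3160 + 985
3160 = 3×985 + 205
985 = 4×205 + 165
205 = 1×165 + 40
165 = 4×40 + 5
40 = 8×5 + 0
gcd(359790, 1193705) = 5 ≠ 1, so 359790 has no multiplicative inverse modulo 1193705.

no inverse exists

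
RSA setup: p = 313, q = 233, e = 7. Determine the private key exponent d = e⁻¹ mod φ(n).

φ(n) = (p−1)(q−1) = 312·232 = 72384.
Need d with 7·d ≡ 1 (mod 72384). Apply the extended Euclidean algorithm:
72384 = 10340*7 + 4
7 = 1*4 + 3
4 = 1*3 + 1
3 = 3*1 + 0
Back-substitute:
1 = 4 − 3
1 = −7 + 2·4
1 = 2·72384 − 20681·7
So 7·(-20681) ≡ 1 (mod 72384), hence d ≡ -20681 ≡ 51703 (mod 72384).

51703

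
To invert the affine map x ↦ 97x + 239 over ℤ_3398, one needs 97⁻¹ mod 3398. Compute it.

1121

gcd(3398, 97) by repeated division:
3398 = 35*97 + 3
97 = 32*3 + 1
3 = 3*1 + 0
The gcd is 1. Working backward:
1 = 97 − 32·3
1 = −32·3398 + 1121·97
So 97·1121 ≡ 1 (mod 3398).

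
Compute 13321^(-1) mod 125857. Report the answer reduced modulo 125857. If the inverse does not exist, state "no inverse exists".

26171

Extended Euclidean algorithm:
125857 = 9×13321 + 5968
13321 = 2×5968 + 1385
5968 = 4×1385 + 428
1385 = 3×428 + 101
428 = 4×101 + 24
101 = 4×24 + 5
24 = 4×5 + 4
5 = 1×4 + 1
4 = 4×1 + 0
The gcd is 1. Working backward:
1 = 5 − 4
1 = −24 + 5·5
1 = 5·101 − 21·24
1 = −21·428 + 89·101
1 = 89·1385 − 288·428
1 = −288·5968 + 1241·1385
1 = 1241·13321 − 2770·5968
1 = −2770·125857 + 26171·13321
So 13321·26171 ≡ 1 (mod 125857).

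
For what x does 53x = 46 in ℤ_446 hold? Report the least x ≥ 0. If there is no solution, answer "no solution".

186

First find gcd(53, 446):
446 = 8·53 + 22
53 = 2·22 + 9
22 = 2·9 + 4
9 = 2·4 + 1
4 = 4·1 + 0
gcd = 1, so a unique solution mod 446 exists.
Back-substitute for the Bézout coefficients:
1 = 9 − 2·4
1 = −2·22 + 5·9
1 = 5·53 − 12·22
1 = −12·446 + 101·53
So 53·(101) ≡ 1 (mod 446), giving 53⁻¹ ≡ 101.
x ≡ 53⁻¹·46 ≡ 101·46 ≡ 186 (mod 446).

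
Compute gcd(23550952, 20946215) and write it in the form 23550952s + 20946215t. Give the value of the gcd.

1

Apply Euclid's algorithm to 23550952 and 20946215:
23550952 = 1*20946215 + 2604737
20946215 = 8*2604737 + 108319
2604737 = 24*108319 + 5081
108319 = 21*5081 + 1618
5081 = 3*1618 + 227
1618 = 7*227 + 29
227 = 7*29 + 24
29 = 1*24 + 5
24 = 4*5 + 4
5 = 1*4 + 1
4 = 4*1 + 0
gcd(23550952, 20946215) = 1.
Back-substituting:
1 = 5 − 4
1 = −24 + 5·5
1 = 5·29 − 6·24
1 = −6·227 + 47·29
1 = 47·1618 − 335·227
1 = −335·5081 + 1052·1618
1 = 1052·108319 − 22427·5081
1 = −22427·2604737 + 539300·108319
1 = 539300·20946215 − 4336827·2604737
1 = −4336827·23550952 + 4876127·20946215
So 1 = (-4336827)·23550952 + (4876127)·20946215.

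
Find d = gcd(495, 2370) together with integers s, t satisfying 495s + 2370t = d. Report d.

Euclidean algorithm:
2370 = 4·495 + 390
495 = 1·390 + 105
390 = 3·105 + 75
105 = 1·75 + 30
75 = 2·30 + 15
30 = 2·15 + 0
gcd(495, 2370) = 15.
Express as a combination:
15 = 75 − 2·30
15 = −2·105 + 3·75
15 = 3·390 − 11·105
15 = −11·495 + 14·390
15 = 14·2370 − 67·495
So 15 = (14)·2370 + (-67)·495.

15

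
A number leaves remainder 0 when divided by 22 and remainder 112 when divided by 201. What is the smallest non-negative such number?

2926

Write x = 0 + 22·k. Then 22·k ≡ 112 − 0 ≡ 112 (mod 201).
Need 22⁻¹ mod 201. Extended Euclid on (201, 22):
201 = 9×22 + 3
22 = 7×3 + 1
3 = 3×1 + 0
Back-substitute:
1 = 22 − 7·3
1 = −7·201 + 64·22
22⁻¹ ≡ 64 (mod 201), so k ≡ 64·112 ≡ 133 (mod 201).
x = 0 + 22·133 = 2926.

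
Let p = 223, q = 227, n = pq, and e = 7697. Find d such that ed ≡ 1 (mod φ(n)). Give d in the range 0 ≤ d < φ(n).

16133

φ(n) = (p−1)(q−1) = 222·226 = 50172.
Need d with 7697·d ≡ 1 (mod 50172). Apply the extended Euclidean algorithm:
50172 = 6*7697 + 3990
7697 = 1*3990 + 3707
3990 = 1*3707 + 283
3707 = 13*283 + 28
283 = 10*28 + 3
28 = 9*3 + 1
3 = 3*1 + 0
Back-substitute:
1 = 28 − 9·3
1 = −9·283 + 91·28
1 = 91·3707 − 1192·283
1 = −1192·3990 + 1283·3707
1 = 1283·7697 − 2475·3990
1 = −2475·50172 + 16133·7697
So 7697·16133 ≡ 1 (mod 50172), hence d = 16133.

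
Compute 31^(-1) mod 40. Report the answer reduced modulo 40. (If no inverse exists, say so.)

31

gcd(40, 31) by repeated division:
40 = 1·31 + 9
31 = 3·9 + 4
9 = 2·4 + 1
4 = 4·1 + 0
The gcd is 1. Working backward:
1 = 9 − 2·4
1 = −2·31 + 7·9
1 = 7·40 − 9·31
So 31·(-9) ≡ 1 (mod 40), and -9 ≡ 31 (mod 40).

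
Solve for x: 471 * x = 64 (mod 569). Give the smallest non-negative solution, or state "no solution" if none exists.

429

First find gcd(471, 569):
569 = 1×471 + 98
471 = 4×98 + 79
98 = 1×79 + 19
79 = 4×19 + 3
19 = 6×3 + 1
3 = 3×1 + 0
gcd = 1, so a unique solution mod 569 exists.
Back-substitute for the Bézout coefficients:
1 = 19 − 6·3
1 = −6·79 + 25·19
1 = 25·98 − 31·79
1 = −31·471 + 149·98
1 = 149·569 − 180·471
So 471·(-180) ≡ 1 (mod 569), giving 471⁻¹ ≡ 389.
x ≡ 471⁻¹·64 ≡ 389·64 ≡ 429 (mod 569).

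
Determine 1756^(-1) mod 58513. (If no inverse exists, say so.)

18227

Run Euclid on (58513, 1756):
58513 = 33*1756 + 565
1756 = 3*565 + 61
565 = 9*61 + 16
61 = 3*16 + 13
16 = 1*13 + 3
13 = 4*3 + 1
3 = 3*1 + 0
gcd = 1, so the inverse exists. Back-substitute:
1 = 13 − 4·3
1 = −4·16 + 5·13
1 = 5·61 − 19·16
1 = −19·565 + 176·61
1 = 176·1756 − 547·565
1 = −547·58513 + 18227·1756
So 1756·18227 ≡ 1 (mod 58513).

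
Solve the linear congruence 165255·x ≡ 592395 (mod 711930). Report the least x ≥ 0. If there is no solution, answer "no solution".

33753

First find gcd(165255, 711930):
711930 = 4·165255 + 50910
165255 = 3·50910 + 12525
50910 = 4·12525 + 810
12525 = 15·810 + 375
810 = 2·375 + 60
375 = 6·60 + 15
60 = 4·15 + 0
gcd = 15 and 15 | 592395, so solutions exist. Divide through by 15: 11017x ≡ 39493 (mod 47462).
Now find 11017⁻¹ mod 47462:
47462 = 4×11017 + 3394
11017 = 3×3394 + 835
3394 = 4×835 + 54
835 = 15×54 + 25
54 = 2×25 + 4
25 = 6×4 + 1
4 = 4×1 + 0
Back-substitute:
1 = 25 − 6·4
1 = −6·54 + 13·25
1 = 13·835 − 201·54
1 = −201·3394 + 817·835
1 = 817·11017 − 2652·3394
1 = −2652·47462 + 11425·11017
So 11017⁻¹ ≡ 11425 (mod 47462).
Then x ≡ 11425·39493 ≡ 33753 (mod 47462); the smallest non-negative solution is x = 33753.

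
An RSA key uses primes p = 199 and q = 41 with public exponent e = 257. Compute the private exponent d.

5393

φ(n) = (p−1)(q−1) = 198·40 = 7920.
Need d with 257·d ≡ 1 (mod 7920). Apply the extended Euclidean algorithm:
7920 = 30·257 + 210
257 = 1·210 + 47
210 = 4·47 + 22
47 = 2·22 + 3
22 = 7·3 + 1
3 = 3·1 + 0
Back-substitute:
1 = 22 − 7·3
1 = −7·47 + 15·22
1 = 15·210 − 67·47
1 = −67·257 + 82·210
1 = 82·7920 − 2527·257
So 257·(-2527) ≡ 1 (mod 7920), hence d ≡ -2527 ≡ 5393 (mod 7920).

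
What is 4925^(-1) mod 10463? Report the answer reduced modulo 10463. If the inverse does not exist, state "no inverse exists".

2492

gcd(10463, 4925) by repeated division:
10463 = 2·4925 + 613
4925 = 8·613 + 21
613 = 29·21 + 4
21 = 5·4 + 1
4 = 4·1 + 0
The gcd is 1. Working backward:
1 = 21 − 5·4
1 = −5·613 + 146·21
1 = 146·4925 − 1173·613
1 = −1173·10463 + 2492·4925
So 4925·2492 ≡ 1 (mod 10463).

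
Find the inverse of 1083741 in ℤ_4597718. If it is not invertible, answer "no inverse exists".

1479559

Run Euclid on (4597718, 1083741):
4597718 = 4·1083741 + 262754
1083741 = 4·262754 + 32725
262754 = 8·32725 + 954
32725 = 34·954 + 289
954 = 3·289 + 87
289 = 3·87 + 28
87 = 3·28 + 3
28 = 9·3 + 1
3 = 3·1 + 0
Since gcd(1083741, 4597718) = 1, back-substitute to write 1 as a combination:
1 = 28 − 9·3
1 = −9·87 + 28·28
1 = 28·289 − 93·87
1 = −93·954 + 307·289
1 = 307·32725 − 10531·954
1 = −10531·262754 + 84555·32725
1 = 84555·1083741 − 348751·262754
1 = −348751·4597718 + 1479559·1083741
So 1083741·1479559 ≡ 1 (mod 4597718).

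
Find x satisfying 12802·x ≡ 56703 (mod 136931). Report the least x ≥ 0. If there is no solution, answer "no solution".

60127

First find gcd(12802, 136931):
136931 = 10·12802 + 8911
12802 = 1·8911 + 3891
8911 = 2·3891 + 1129
3891 = 3·1129 + 504
1129 = 2·504 + 121
504 = 4·121 + 20
121 = 6·20 + 1
20 = 20·1 + 0
gcd = 1, so a unique solution mod 136931 exists.
Back-substitute for the Bézout coefficients:
1 = 121 − 6·20
1 = −6·504 + 25·121
1 = 25·1129 − 56·504
1 = −56·3891 + 193·1129
1 = 193·8911 − 442·3891
1 = −442·12802 + 635·8911
1 = 635·136931 − 6792·12802
So 12802·(-6792) ≡ 1 (mod 136931), giving 12802⁻¹ ≡ 130139.
x ≡ 12802⁻¹·56703 ≡ 130139·56703 ≡ 60127 (mod 136931).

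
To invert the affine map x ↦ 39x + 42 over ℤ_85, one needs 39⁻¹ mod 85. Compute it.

24

Apply the Euclidean algorithm to 85 and 39:
85 = 2*39 + 7
39 = 5*7 + 4
7 = 1*4 + 3
4 = 1*3 + 1
3 = 3*1 + 0
gcd = 1, so the inverse exists. Back-substitute:
1 = 4 − 3
1 = −7 + 2·4
1 = 2·39 − 11·7
1 = −11·85 + 24·39
So 39·24 ≡ 1 (mod 85).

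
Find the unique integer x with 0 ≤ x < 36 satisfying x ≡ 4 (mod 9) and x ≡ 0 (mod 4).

Write x = 4 + 9·k. Then 9·k ≡ 0 − 4 ≡ 0 (mod 4).
Need 9⁻¹ mod 4. Extended Euclid on (4, 1):
4 = 4*1 + 0
9⁻¹ ≡ 1 (mod 4), so k ≡ 1·0 ≡ 0 (mod 4).
x = 4 + 9·0 = 4.

4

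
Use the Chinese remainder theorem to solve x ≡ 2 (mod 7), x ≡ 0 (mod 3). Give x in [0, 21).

9

Write x = 2 + 7·k. Then 7·k ≡ 0 − 2 ≡ 1 (mod 3).
Need 7⁻¹ mod 3. Extended Euclid on (3, 1):
3 = 3*1 + 0
7⁻¹ ≡ 1 (mod 3), so k ≡ 1·1 ≡ 1 (mod 3).
x = 2 + 7·1 = 9.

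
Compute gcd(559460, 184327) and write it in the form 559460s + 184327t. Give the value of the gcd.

11

Repeated division:
559460 = 3×184327 + 6479
184327 = 28×6479 + 2915
6479 = 2×2915 + 649
2915 = 4×649 + 319
649 = 2×319 + 11
319 = 29×11 + 0
gcd(559460, 184327) = 11.
Working backward:
11 = 649 − 2·319
11 = −2·2915 + 9·649
11 = 9·6479 − 20·2915
11 = −20·184327 + 569·6479
11 = 569·559460 − 1727·184327
So 11 = (569)·559460 + (-1727)·184327.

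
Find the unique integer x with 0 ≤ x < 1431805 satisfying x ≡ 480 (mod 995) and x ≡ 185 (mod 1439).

1223335

Write x = 480 + 995·k. Then 995·k ≡ 185 − 480 ≡ 1144 (mod 1439).
Need 995⁻¹ mod 1439. Extended Euclid on (1439, 995):
1439 = 1·995 + 444
995 = 2·444 + 107
444 = 4·107 + 16
107 = 6·16 + 11
16 = 1·11 + 5
11 = 2·5 + 1
5 = 5·1 + 0
Back-substitute:
1 = 11 − 2·5
1 = −2·16 + 3·11
1 = 3·107 − 20·16
1 = −20·444 + 83·107
1 = 83·995 − 186·444
1 = −186·1439 + 269·995
995⁻¹ ≡ 269 (mod 1439), so k ≡ 269·1144 ≡ 1229 (mod 1439).
x = 480 + 995·1229 = 1223335.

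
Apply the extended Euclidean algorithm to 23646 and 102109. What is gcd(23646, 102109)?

7

Apply Euclid's algorithm to 102109 and 23646:
102109 = 4·23646 + 7525
23646 = 3·7525 + 1071
7525 = 7·1071 + 28
1071 = 38·28 + 7
28 = 4·7 + 0
gcd(23646, 102109) = 7.
Working backward:
7 = 1071 − 38·28
7 = −38·7525 + 267·1071
7 = 267·23646 − 839·7525
7 = −839·102109 + 3623·23646
So 7 = (-839)·102109 + (3623)·23646.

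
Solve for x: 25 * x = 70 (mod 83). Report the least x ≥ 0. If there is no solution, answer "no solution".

First find gcd(25, 83):
83 = 3×25 + 8
25 = 3×8 + 1
8 = 8×1 + 0
gcd = 1, so a unique solution mod 83 exists.
Back-substitute for the Bézout coefficients:
1 = 25 − 3·8
1 = −3·83 + 10·25
So 25·(10) ≡ 1 (mod 83), giving 25⁻¹ ≡ 10.
x ≡ 25⁻¹·70 ≡ 10·70 ≡ 36 (mod 83).

36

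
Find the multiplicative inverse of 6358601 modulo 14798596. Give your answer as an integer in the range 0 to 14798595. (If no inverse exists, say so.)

12741881

Run Euclid on (14798596, 6358601):
14798596 = 2·6358601 + 2081394
6358601 = 3·2081394 + 114419
2081394 = 18·114419 + 21852
114419 = 5·21852 + 5159
21852 = 4·5159 + 1216
5159 = 4·1216 + 295
1216 = 4·295 + 36
295 = 8·36 + 7
36 = 5·7 + 1
7 = 7·1 + 0
The gcd is 1. Working backward:
1 = 36 − 5·7
1 = −5·295 + 41·36
1 = 41·1216 − 169·295
1 = −169·5159 + 717·1216
1 = 717·21852 − 3037·5159
1 = −3037·114419 + 15902·21852
1 = 15902·2081394 − 289273·114419
1 = −289273·6358601 + 883721·2081394
1 = 883721·14798596 − 2056715·6358601
Hence 6358601⁻¹ ≡ -2056715 ≡ 12741881 (mod 14798596).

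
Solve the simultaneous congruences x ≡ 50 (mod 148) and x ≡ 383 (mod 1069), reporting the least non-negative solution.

Write x = 50 + 148·k. Then 148·k ≡ 383 − 50 ≡ 333 (mod 1069).
Need 148⁻¹ mod 1069. Extended Euclid on (1069, 148):
1069 = 7·148 + 33
148 = 4·33 + 16
33 = 2·16 + 1
16 = 16·1 + 0
Back-substitute:
1 = 33 − 2·16
1 = −2·148 + 9·33
1 = 9·1069 − 65·148
148⁻¹ ≡ 1004 (mod 1069), so k ≡ 1004·333 ≡ 804 (mod 1069).
x = 50 + 148·804 = 119042.

119042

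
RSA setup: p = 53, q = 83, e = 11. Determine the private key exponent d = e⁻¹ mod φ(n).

1163

φ(n) = (p−1)(q−1) = 52·82 = 4264.
Need d with 11·d ≡ 1 (mod 4264). Apply the extended Euclidean algorithm:
4264 = 387*11 + 7
11 = 1*7 + 4
7 = 1*4 + 3
4 = 1*3 + 1
3 = 3*1 + 0
Back-substitute:
1 = 4 − 3
1 = −7 + 2·4
1 = 2·11 − 3·7
1 = −3·4264 + 1163·11
So 11·1163 ≡ 1 (mod 4264), hence d = 1163.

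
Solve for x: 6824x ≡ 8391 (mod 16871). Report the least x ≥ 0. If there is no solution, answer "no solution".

First find gcd(6824, 16871):
16871 = 2×6824 + 3223
6824 = 2×3223 + 378
3223 = 8×378 + 199
378 = 1×199 + 179
199 = 1×179 + 20
179 = 8×20 + 19
20 = 1×19 + 1
19 = 19×1 + 0
gcd = 1, so a unique solution mod 16871 exists.
Back-substitute for the Bézout coefficients:
1 = 20 − 19
1 = −179 + 9·20
1 = 9·199 − 10·179
1 = −10·378 + 19·199
1 = 19·3223 − 162·378
1 = −162·6824 + 343·3223
1 = 343·16871 − 848·6824
So 6824·(-848) ≡ 1 (mod 16871), giving 6824⁻¹ ≡ 16023.
x ≡ 6824⁻¹·8391 ≡ 16023·8391 ≡ 3994 (mod 16871).

3994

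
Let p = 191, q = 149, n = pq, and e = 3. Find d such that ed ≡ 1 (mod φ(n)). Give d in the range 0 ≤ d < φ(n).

φ(n) = (p−1)(q−1) = 190·148 = 28120.
Need d with 3·d ≡ 1 (mod 28120). Apply the extended Euclidean algorithm:
28120 = 9373×3 + 1
3 = 3×1 + 0
Back-substitute:
1 = 28120 − 9373·3
So 3·(-9373) ≡ 1 (mod 28120), hence d ≡ -9373 ≡ 18747 (mod 28120).

18747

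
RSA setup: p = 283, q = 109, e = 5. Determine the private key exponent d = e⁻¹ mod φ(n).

24365

φ(n) = (p−1)(q−1) = 282·108 = 30456.
Need d with 5·d ≡ 1 (mod 30456). Apply the extended Euclidean algorithm:
30456 = 6091·5 + 1
5 = 5·1 + 0
Back-substitute:
1 = 30456 − 6091·5
So 5·(-6091) ≡ 1 (mod 30456), hence d ≡ -6091 ≡ 24365 (mod 30456).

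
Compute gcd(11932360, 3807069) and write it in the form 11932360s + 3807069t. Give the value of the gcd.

Apply Euclid's algorithm to 11932360 and 3807069:
11932360 = 3×3807069 + 511153
3807069 = 7×511153 + 228998
511153 = 2×228998 + 53157
228998 = 4×53157 + 16370
53157 = 3×16370 + 4047
16370 = 4×4047 + 182
4047 = 22×182 + 43
182 = 4×43 + 10
43 = 4×10 + 3
10 = 3×3 + 1
3 = 3×1 + 0
gcd(11932360, 3807069) = 1.
Back-substituting:
1 = 10 − 3·3
1 = −3·43 + 13·10
1 = 13·182 − 55·43
1 = −55·4047 + 1223·182
1 = 1223·16370 − 4947·4047
1 = −4947·53157 + 16064·16370
1 = 16064·228998 − 69203·53157
1 = −69203·511153 + 154470·228998
1 = 154470·3807069 − 1150493·511153
1 = −1150493·11932360 + 3605949·3807069
So 1 = (-1150493)·11932360 + (3605949)·3807069.

1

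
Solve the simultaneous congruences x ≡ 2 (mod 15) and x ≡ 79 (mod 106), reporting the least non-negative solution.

Write x = 2 + 15·k. Then 15·k ≡ 79 − 2 ≡ 77 (mod 106).
Need 15⁻¹ mod 106. Extended Euclid on (106, 15):
106 = 7×15 + 1
15 = 15×1 + 0
Back-substitute:
1 = 106 − 7·15
15⁻¹ ≡ 99 (mod 106), so k ≡ 99·77 ≡ 97 (mod 106).
x = 2 + 15·97 = 1457.

1457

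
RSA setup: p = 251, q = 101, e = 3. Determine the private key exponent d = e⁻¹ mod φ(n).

16667

φ(n) = (p−1)(q−1) = 250·100 = 25000.
Need d with 3·d ≡ 1 (mod 25000). Apply the extended Euclidean algorithm:
25000 = 8333×3 + 1
3 = 3×1 + 0
Back-substitute:
1 = 25000 − 8333·3
So 3·(-8333) ≡ 1 (mod 25000), hence d ≡ -8333 ≡ 16667 (mod 25000).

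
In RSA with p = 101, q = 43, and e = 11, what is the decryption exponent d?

2291

φ(n) = (p−1)(q−1) = 100·42 = 4200.
Need d with 11·d ≡ 1 (mod 4200). Apply the extended Euclidean algorithm:
4200 = 381·11 + 9
11 = 1·9 + 2
9 = 4·2 + 1
2 = 2·1 + 0
Back-substitute:
1 = 9 − 4·2
1 = −4·11 + 5·9
1 = 5·4200 − 1909·11
So 11·(-1909) ≡ 1 (mod 4200), hence d ≡ -1909 ≡ 2291 (mod 4200).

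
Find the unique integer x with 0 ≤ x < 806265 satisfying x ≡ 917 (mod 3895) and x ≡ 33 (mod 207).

Write x = 917 + 3895·k. Then 3895·k ≡ 33 − 917 ≡ 151 (mod 207).
Need 3895⁻¹ mod 207. Extended Euclid on (207, 169):
207 = 1·169 + 38
169 = 4·38 + 17
38 = 2·17 + 4
17 = 4·4 + 1
4 = 4·1 + 0
Back-substitute:
1 = 17 − 4·4
1 = −4·38 + 9·17
1 = 9·169 − 40·38
1 = −40·207 + 49·169
3895⁻¹ ≡ 49 (mod 207), so k ≡ 49·151 ≡ 154 (mod 207).
x = 917 + 3895·154 = 600747.

600747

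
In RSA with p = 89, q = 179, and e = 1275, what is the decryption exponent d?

7875

φ(n) = (p−1)(q−1) = 88·178 = 15664.
Need d with 1275·d ≡ 1 (mod 15664). Apply the extended Euclidean algorithm:
15664 = 12×1275 + 364
1275 = 3×364 + 183
364 = 1×183 + 181
183 = 1×181 + 2
181 = 90×2 + 1
2 = 2×1 + 0
Back-substitute:
1 = 181 − 90·2
1 = −90·183 + 91·181
1 = 91·364 − 181·183
1 = −181·1275 + 634·364
1 = 634·15664 − 7789·1275
So 1275·(-7789) ≡ 1 (mod 15664), hence d ≡ -7789 ≡ 7875 (mod 15664).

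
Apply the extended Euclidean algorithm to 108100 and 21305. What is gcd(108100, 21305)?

Repeated division:
108100 = 5*21305 + 1575
21305 = 13*1575 + 830
1575 = 1*830 + 745
830 = 1*745 + 85
745 = 8*85 + 65
85 = 1*65 + 20
65 = 3*20 + 5
20 = 4*5 + 0
gcd(108100, 21305) = 5.
Working backward:
5 = 65 − 3·20
5 = −3·85 + 4·65
5 = 4·745 − 35·85
5 = −35·830 + 39·745
5 = 39·1575 − 74·830
5 = −74·21305 + 1001·1575
5 = 1001·108100 − 5079·21305
So 5 = (1001)·108100 + (-5079)·21305.

5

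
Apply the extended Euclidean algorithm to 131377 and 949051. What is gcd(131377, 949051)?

Repeated division:
949051 = 7·131377 + 29412
131377 = 4·29412 + 13729
29412 = 2·13729 + 1954
13729 = 7·1954 + 51
1954 = 38·51 + 16
51 = 3·16 + 3
16 = 5·3 + 1
3 = 3·1 + 0
gcd(131377, 949051) = 1.
Back-substituting:
1 = 16 − 5·3
1 = −5·51 + 16·16
1 = 16·1954 − 613·51
1 = −613·13729 + 4307·1954
1 = 4307·29412 − 9227·13729
1 = −9227·131377 + 41215·29412
1 = 41215·949051 − 297732·131377
So 1 = (41215)·949051 + (-297732)·131377.

1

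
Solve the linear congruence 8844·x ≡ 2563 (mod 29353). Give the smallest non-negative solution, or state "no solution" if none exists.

First find gcd(8844, 29353):
29353 = 3*8844 + 2821
8844 = 3*2821 + 381
2821 = 7*381 + 154
381 = 2*154 + 73
154 = 2*73 + 8
73 = 9*8 + 1
8 = 8*1 + 0
gcd = 1, so a unique solution mod 29353 exists.
Back-substitute for the Bézout coefficients:
1 = 73 − 9·8
1 = −9·154 + 19·73
1 = 19·381 − 47·154
1 = −47·2821 + 348·381
1 = 348·8844 − 1091·2821
1 = −1091·29353 + 3621·8844
So 8844·(3621) ≡ 1 (mod 29353), giving 8844⁻¹ ≡ 3621.
x ≡ 8844⁻¹·2563 ≡ 3621·2563 ≡ 5075 (mod 29353).

5075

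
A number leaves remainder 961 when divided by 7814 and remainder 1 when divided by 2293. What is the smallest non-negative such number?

Write x = 961 + 7814·k. Then 7814·k ≡ 1 − 961 ≡ 1333 (mod 2293).
Need 7814⁻¹ mod 2293. Extended Euclid on (2293, 935):
2293 = 2*935 + 423
935 = 2*423 + 89
423 = 4*89 + 67
89 = 1*67 + 22
67 = 3*22 + 1
22 = 22*1 + 0
Back-substitute:
1 = 67 − 3·22
1 = −3·89 + 4·67
1 = 4·423 − 19·89
1 = −19·935 + 42·423
1 = 42·2293 − 103·935
7814⁻¹ ≡ 2190 (mod 2293), so k ≡ 2190·1333 ≡ 281 (mod 2293).
x = 961 + 7814·281 = 2196695.

2196695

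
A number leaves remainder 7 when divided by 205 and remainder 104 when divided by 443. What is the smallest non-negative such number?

Write x = 7 + 205·k. Then 205·k ≡ 104 − 7 ≡ 97 (mod 443).
Need 205⁻¹ mod 443. Extended Euclid on (443, 205):
443 = 2*205 + 33
205 = 6*33 + 7
33 = 4*7 + 5
7 = 1*5 + 2
5 = 2*2 + 1
2 = 2*1 + 0
Back-substitute:
1 = 5 − 2·2
1 = −2·7 + 3·5
1 = 3·33 − 14·7
1 = −14·205 + 87·33
1 = 87·443 − 188·205
205⁻¹ ≡ 255 (mod 443), so k ≡ 255·97 ≡ 370 (mod 443).
x = 7 + 205·370 = 75857.

75857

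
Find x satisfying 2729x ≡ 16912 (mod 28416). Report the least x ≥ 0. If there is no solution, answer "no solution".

First find gcd(2729, 28416):
28416 = 10·2729 + 1126
2729 = 2·1126 + 477
1126 = 2·477 + 172
477 = 2·172 + 133
172 = 1·133 + 39
133 = 3·39 + 16
39 = 2·16 + 7
16 = 2·7 + 2
7 = 3·2 + 1
2 = 2·1 + 0
gcd = 1, so a unique solution mod 28416 exists.
Back-substitute for the Bézout coefficients:
1 = 7 − 3·2
1 = −3·16 + 7·7
1 = 7·39 − 17·16
1 = −17·133 + 58·39
1 = 58·172 − 75·133
1 = −75·477 + 208·172
1 = 208·1126 − 491·477
1 = −491·2729 + 1190·1126
1 = 1190·28416 − 12391·2729
So 2729·(-12391) ≡ 1 (mod 28416), giving 2729⁻¹ ≡ 16025.
x ≡ 2729⁻¹·16912 ≡ 16025·16912 ≡ 11408 (mod 28416).

11408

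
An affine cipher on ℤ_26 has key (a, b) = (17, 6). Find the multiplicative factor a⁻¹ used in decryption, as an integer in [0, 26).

gcd(26, 17) by repeated division:
26 = 1·17 + 9
17 = 1·9 + 8
9 = 1·8 + 1
8 = 8·1 + 0
gcd = 1, so the inverse exists. Back-substitute:
1 = 9 − 8
1 = −17 + 2·9
1 = 2·26 − 3·17
Hence 17⁻¹ ≡ -3 ≡ 23 (mod 26).

23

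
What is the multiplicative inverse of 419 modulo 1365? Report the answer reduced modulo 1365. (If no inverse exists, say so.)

Run Euclid on (1365, 419):
1365 = 3*419 + 108
419 = 3*108 + 95
108 = 1*95 + 13
95 = 7*13 + 4
13 = 3*4 + 1
4 = 4*1 + 0
Since gcd(419, 1365) = 1, back-substitute to write 1 as a combination:
1 = 13 − 3·4
1 = −3·95 + 22·13
1 = 22·108 − 25·95
1 = −25·419 + 97·108
1 = 97·1365 − 316·419
Thus 419·(-316) ≡ 1 (mod 1365); reducing, -316 mod 1365 = 1049.

1049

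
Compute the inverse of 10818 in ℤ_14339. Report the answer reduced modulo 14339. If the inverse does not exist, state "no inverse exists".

12877

Apply the Euclidean algorithm to 14339 and 10818:
14339 = 1*10818 + 3521
10818 = 3*3521 + 255
3521 = 13*255 + 206
255 = 1*206 + 49
206 = 4*49 + 10
49 = 4*10 + 9
10 = 1*9 + 1
9 = 9*1 + 0
Since gcd(10818, 14339) = 1, back-substitute to write 1 as a combination:
1 = 10 − 9
1 = −49 + 5·10
1 = 5·206 − 21·49
1 = −21·255 + 26·206
1 = 26·3521 − 359·255
1 = −359·10818 + 1103·3521
1 = 1103·14339 − 1462·10818
So 10818·(-1462) ≡ 1 (mod 14339), and -1462 ≡ 12877 (mod 14339).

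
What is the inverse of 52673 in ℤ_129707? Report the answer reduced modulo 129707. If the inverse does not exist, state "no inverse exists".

gcd(129707, 52673) by repeated division:
129707 = 2·52673 + 24361
52673 = 2·24361 + 3951
24361 = 6·3951 + 655
3951 = 6·655 + 21
655 = 31·21 + 4
21 = 5·4 + 1
4 = 4·1 + 0
gcd = 1, so the inverse exists. Back-substitute:
1 = 21 − 5·4
1 = −5·655 + 156·21
1 = 156·3951 − 941·655
1 = −941·24361 + 5802·3951
1 = 5802·52673 − 12545·24361
1 = −12545·129707 + 30892·52673
So 52673·30892 ≡ 1 (mod 129707).

30892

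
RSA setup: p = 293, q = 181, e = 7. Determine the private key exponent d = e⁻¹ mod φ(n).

φ(n) = (p−1)(q−1) = 292·180 = 52560.
Need d with 7·d ≡ 1 (mod 52560). Apply the extended Euclidean algorithm:
52560 = 7508×7 + 4
7 = 1×4 + 3
4 = 1×3 + 1
3 = 3×1 + 0
Back-substitute:
1 = 4 − 3
1 = −7 + 2·4
1 = 2·52560 − 15017·7
So 7·(-15017) ≡ 1 (mod 52560), hence d ≡ -15017 ≡ 37543 (mod 52560).

37543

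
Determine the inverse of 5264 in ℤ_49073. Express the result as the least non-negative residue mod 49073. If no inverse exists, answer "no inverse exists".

Extended Euclidean algorithm:
49073 = 9*5264 + 1697
5264 = 3*1697 + 173
1697 = 9*173 + 140
173 = 1*140 + 33
140 = 4*33 + 8
33 = 4*8 + 1
8 = 8*1 + 0
Since gcd(5264, 49073) = 1, back-substitute to write 1 as a combination:
1 = 33 − 4·8
1 = −4·140 + 17·33
1 = 17·173 − 21·140
1 = −21·1697 + 206·173
1 = 206·5264 − 639·1697
1 = −639·49073 + 5957·5264
So 5264·5957 ≡ 1 (mod 49073).

5957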